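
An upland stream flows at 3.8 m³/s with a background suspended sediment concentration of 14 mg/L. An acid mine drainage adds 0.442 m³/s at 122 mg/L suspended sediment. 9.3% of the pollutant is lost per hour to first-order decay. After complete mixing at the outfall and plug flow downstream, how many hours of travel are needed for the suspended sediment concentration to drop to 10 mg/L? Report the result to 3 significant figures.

9.49 h

Conservation of mass: C = (3.800·14.00 + 0.4420·122.0) / 4.242 = 107.1/4.242 = 25.25 mg/L.
9.3%/h lost → k = −ln(1 − 0.093) = 0.09761 h⁻¹.
25.25·exp(−k·t) = 10 → t = ln(25.25/10)/k = 34160 s = 9.490 h.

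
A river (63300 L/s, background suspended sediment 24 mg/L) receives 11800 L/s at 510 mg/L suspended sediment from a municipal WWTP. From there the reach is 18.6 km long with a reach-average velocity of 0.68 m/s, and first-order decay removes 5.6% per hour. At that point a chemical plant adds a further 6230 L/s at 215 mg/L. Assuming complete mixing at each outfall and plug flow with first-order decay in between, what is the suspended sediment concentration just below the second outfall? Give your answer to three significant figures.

76.3 mg/L

Flow-weighted average: C = (63300·24.00 + 11800·510.0) / 75100 = 7537000/75100 = 100.4 mg/L; combined flow 75100 L/s.
Travel time t = 18.6·1000 / 0.68 = 27350 s = 7.598 h.
5.6%/h lost → k = −ln(1 − 0.056) = 0.05763 h⁻¹.
First-order decay: C = 100.4·exp(−k·t) = 100.4·0.6454 = 64.77 mg/L.
Second outfall: C = (75100·64.77 + 6230·215.0)/81330 = 76.28 mg/L.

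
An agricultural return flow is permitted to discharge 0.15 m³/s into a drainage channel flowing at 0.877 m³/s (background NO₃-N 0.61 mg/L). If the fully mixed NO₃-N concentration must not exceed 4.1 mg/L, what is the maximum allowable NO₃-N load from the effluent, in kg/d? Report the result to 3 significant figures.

Mass balance at the limit: 0.8770·0.6100 + 0.1500·Cₑ = 1.027·4.1 → Cₑ = 24.50 mg/L.
Load = 0.1500 m³/s × 24.50 g/m³ × 86 400 s/d = 317.6 kg/d.

318 kg/d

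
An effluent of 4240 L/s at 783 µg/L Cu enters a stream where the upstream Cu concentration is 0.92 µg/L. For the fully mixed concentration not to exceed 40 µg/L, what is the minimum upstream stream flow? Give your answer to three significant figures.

Set C_mix = 40: (Q·0.9200 + 4240·783.0) / (Q + 4240) = 40
→ Q = 4240·(783.0 − 40)/(40 − 0.9200) = 80610 L/s.

80600 L/s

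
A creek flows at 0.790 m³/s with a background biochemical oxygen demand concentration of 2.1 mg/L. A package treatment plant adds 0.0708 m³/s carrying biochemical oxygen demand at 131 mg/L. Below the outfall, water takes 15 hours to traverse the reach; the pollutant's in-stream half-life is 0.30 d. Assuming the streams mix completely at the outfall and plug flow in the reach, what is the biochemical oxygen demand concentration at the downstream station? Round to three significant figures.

3.00 mg/L

Conservation of mass: C = (0.7900·2.100 + 0.07080·131.0) / 0.8608 = 10.93/0.8608 = 12.70 mg/L.
Half-life 0.30 d → k = ln 2 / 0.30 = 2.310 d⁻¹.
Decay over the reach: 12.70·exp(−kt) = 12.70·0.2360 = 2.997 mg/L.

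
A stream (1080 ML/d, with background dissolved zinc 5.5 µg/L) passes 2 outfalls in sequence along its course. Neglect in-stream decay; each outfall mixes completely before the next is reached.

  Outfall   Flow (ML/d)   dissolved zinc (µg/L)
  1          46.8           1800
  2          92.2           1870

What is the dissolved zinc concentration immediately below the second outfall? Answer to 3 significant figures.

Below outfall 1: Q → 1127 ML/d, C = (1080·5.500 + 46.80·1800)/1127 = 80.03 µg/L.
Below outfall 2: Q → 1219 ML/d, C = (1127·80.03 + 92.20·1870)/1219 = 215.4 µg/L.

215 µg/L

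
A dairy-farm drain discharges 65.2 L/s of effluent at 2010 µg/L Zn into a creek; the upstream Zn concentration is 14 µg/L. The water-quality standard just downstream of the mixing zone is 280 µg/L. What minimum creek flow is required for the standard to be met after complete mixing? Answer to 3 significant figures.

Set C_mix = 280: (Q·14.00 + 65.20·2010) / (Q + 65.20) = 280
→ Q = 65.20·(2010 − 280)/(280 − 14.00) = 424.0 L/s.

424 L/s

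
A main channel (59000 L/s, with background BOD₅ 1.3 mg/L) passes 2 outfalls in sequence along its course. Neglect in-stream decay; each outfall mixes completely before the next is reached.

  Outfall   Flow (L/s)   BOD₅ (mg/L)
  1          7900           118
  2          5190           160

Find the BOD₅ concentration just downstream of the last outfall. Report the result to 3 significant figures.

25.5 mg/L

Outfall 1: combined Q = 66900 L/s; C = (59000·1.300 + 7900·118.0)/66900 = 15.08 mg/L.
Outfall 2: combined Q = 72090 L/s; C = (66900·15.08 + 5190·160.0)/72090 = 25.51 mg/L.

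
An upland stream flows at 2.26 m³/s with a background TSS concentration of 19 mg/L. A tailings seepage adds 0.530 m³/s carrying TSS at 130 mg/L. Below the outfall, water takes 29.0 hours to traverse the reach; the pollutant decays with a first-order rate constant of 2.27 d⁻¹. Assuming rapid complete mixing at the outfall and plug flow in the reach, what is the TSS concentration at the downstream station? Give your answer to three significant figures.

After mixing, C = (2.260·19.00 + 0.5300·130.0) / 2.790 = 111.8/2.790 = 40.09 mg/L.
After decay, C = 40.09 × e^(−kt) = 40.09 × 0.06438 = 2.581 mg/L.

2.58 mg/L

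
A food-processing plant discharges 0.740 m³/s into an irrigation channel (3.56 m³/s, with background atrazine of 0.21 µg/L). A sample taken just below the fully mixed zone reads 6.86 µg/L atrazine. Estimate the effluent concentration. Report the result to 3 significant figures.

38.9 µg/L

Mass balance: 3.560·0.2100 + 0.7400·Cₑ = 4.300·6.860
→ Cₑ = (4.300·6.860 − 3.560·0.2100) / 0.7400 = 38.85 µg/L.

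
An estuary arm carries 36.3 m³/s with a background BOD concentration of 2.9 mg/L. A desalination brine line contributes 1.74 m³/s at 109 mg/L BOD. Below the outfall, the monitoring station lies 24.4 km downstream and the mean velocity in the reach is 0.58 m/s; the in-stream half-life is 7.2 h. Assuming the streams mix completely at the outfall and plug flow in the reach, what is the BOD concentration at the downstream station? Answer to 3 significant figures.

Conservation of mass: C = (36.30·2.900 + 1.740·109.0) / 38.04 = 294.9/38.04 = 7.753 mg/L.
Travel time t = 24.4·1000 / 0.58 = 42070 s = 11.69 h.
Half-life 7.2 h → k = ln 2 / 7.2 = 0.09627 h⁻¹ = 2.310 d⁻¹.
First-order decay: C = 7.753·exp(−k·t) = 7.753·0.3247 = 2.517 mg/L.

2.52 mg/L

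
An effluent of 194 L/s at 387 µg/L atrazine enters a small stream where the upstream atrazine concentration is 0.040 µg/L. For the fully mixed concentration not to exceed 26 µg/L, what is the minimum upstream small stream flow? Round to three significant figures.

Set C_mix = 26: (Q·0.04000 + 194.0·387.0) / (Q + 194.0) = 26
→ Q = 194.0·(387.0 − 26)/(26 − 0.04000) = 2698 L/s.

2700 L/s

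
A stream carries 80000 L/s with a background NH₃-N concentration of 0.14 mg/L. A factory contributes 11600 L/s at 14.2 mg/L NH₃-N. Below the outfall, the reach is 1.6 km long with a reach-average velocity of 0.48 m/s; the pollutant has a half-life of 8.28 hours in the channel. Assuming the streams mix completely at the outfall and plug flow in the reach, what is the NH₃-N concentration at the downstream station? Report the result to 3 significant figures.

Conservation of mass: C = (80000·0.1400 + 11600·14.20) / 91600 = 175900/91600 = 1.921 mg/L.
Travel time t = 1.6·1000 / 0.48 = 3333 s = 0.9259 h.
Half-life 8.28 h → k = ln 2 / 8.28 = 0.08371 h⁻¹ = 2.009 d⁻¹.
Decay over the reach: 1.921·exp(−kt) = 1.921·0.9254 = 1.777 mg/L.

1.78 mg/L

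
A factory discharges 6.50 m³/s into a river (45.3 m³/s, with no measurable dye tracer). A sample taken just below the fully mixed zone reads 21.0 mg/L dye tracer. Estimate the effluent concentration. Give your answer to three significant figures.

167 mg/L

Mass balance: 45.30·0 + 6.500·Cₑ = 51.80·21.00
→ Cₑ = (51.80·21.00 − 45.30·0) / 6.500 = 167.4 mg/L.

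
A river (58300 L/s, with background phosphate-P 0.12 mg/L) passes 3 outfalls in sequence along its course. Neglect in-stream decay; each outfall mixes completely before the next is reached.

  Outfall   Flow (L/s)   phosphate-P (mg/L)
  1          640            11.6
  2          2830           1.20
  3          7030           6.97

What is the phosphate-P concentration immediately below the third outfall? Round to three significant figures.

0.971 mg/L

Outfall 1: combined Q = 58940 L/s; C = (58300·0.1200 + 640.0·11.60)/58940 = 0.2447 mg/L.
Outfall 2: combined Q = 61770 L/s; C = (58940·0.2447 + 2830·1.200)/61770 = 0.2884 mg/L.
Outfall 3: combined Q = 68800 L/s; C = (61770·0.2884 + 7030·6.970)/68800 = 0.9711 mg/L.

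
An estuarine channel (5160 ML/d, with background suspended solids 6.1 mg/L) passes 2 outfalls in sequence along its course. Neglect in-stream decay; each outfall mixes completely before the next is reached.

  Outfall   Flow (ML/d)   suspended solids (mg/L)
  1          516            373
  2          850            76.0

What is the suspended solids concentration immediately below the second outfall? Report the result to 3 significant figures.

44.2 mg/L

Outfall 1: combined Q = 5676 ML/d; C = (5160·6.100 + 516.0·373.0)/5676 = 39.45 mg/L.
Outfall 2: combined Q = 6526 ML/d; C = (5676·39.45 + 850.0·76.00)/6526 = 44.21 mg/L.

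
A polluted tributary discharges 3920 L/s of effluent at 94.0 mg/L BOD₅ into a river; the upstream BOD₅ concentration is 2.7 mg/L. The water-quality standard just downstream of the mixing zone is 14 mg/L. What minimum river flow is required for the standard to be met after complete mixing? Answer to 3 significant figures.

Set C_mix = 14: (Q·2.700 + 3920·94.00) / (Q + 3920) = 14
→ Q = 3920·(94.00 − 14)/(14 − 2.700) = 27750 L/s.

27800 L/s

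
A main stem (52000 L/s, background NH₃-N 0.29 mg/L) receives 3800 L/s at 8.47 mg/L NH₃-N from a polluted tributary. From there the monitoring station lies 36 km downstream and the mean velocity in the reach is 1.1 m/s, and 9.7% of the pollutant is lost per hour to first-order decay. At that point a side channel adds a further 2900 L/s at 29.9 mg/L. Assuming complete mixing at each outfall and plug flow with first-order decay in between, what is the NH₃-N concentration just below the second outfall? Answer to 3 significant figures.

1.80 mg/L

Mixed concentration C = ΣQC/ΣQ = (52000·0.2900 + 3800·8.470) / 55800 = 47270/55800 = 0.8471 mg/L; combined flow 55800 L/s.
Travel time t = 36·1000 / 1.1 = 32730 s = 9.091 h.
9.7%/h lost → k = −ln(1 − 0.097) = 0.1020 h⁻¹.
After decay, C = 0.8471 × e^(−kt) = 0.8471 × 0.3955 = 0.3350 mg/L.
At the second outfall, C = (55800·0.3350 + 2900·29.90) / (55800 + 2900) = 1.796 mg/L.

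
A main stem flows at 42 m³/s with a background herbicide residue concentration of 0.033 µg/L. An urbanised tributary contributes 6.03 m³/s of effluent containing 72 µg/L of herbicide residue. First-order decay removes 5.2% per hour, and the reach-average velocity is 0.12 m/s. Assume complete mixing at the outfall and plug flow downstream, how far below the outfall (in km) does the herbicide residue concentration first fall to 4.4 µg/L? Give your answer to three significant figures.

Flow-weighted average: C = (42.00·0.03300 + 6.030·72.00) / 48.03 = 435.5/48.03 = 9.068 µg/L.
5.2%/h lost → k = −ln(1 − 0.052) = 0.05340 h⁻¹.
Set 9.068·exp(−k·t) = 4.4 → t = ln(9.068/4.4)/k = 48750 s = 13.54 h.
Distance = v·t = 0.12·48750 = 5850 m = 5.850 km.

5.85 km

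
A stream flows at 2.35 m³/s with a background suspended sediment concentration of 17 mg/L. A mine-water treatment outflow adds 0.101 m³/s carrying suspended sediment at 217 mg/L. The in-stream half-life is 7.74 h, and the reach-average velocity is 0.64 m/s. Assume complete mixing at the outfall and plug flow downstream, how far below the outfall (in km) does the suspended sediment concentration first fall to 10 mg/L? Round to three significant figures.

23.8 km

Mixed concentration C = ΣQC/ΣQ = (2.350·17.00 + 0.1010·217.0) / 2.451 = 61.87/2.451 = 25.24 mg/L.
Half-life 7.74 h → k = ln 2 / 7.74 = 0.08955 h⁻¹ = 2.149 d⁻¹.
Set 25.24·exp(−k·t) = 10 → t = ln(25.24/10)/k = 37220 s = 10.34 h.
Distance = v·t = 0.64·37220 = 23820 m = 23.82 km.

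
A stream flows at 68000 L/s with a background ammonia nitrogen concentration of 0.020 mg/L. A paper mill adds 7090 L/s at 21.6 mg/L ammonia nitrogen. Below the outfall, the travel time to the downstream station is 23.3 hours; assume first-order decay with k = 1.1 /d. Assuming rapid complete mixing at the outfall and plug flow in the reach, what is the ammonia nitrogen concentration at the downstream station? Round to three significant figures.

Mixed concentration C = ΣQC/ΣQ = (68000·0.02000 + 7090·21.60) / 75090 = 154500/75090 = 2.058 mg/L.
First-order decay: C = 2.058·exp(−k·t) = 2.058·0.3437 = 0.7072 mg/L.

0.707 mg/L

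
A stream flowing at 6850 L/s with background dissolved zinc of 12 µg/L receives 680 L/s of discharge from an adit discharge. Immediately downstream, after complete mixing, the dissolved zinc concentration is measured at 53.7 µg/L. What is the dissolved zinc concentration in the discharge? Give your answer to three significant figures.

Mass balance: 6850·12.00 + 680.0·Cₑ = 7530·53.70
→ Cₑ = (7530·53.70 − 6850·12.00) / 680.0 = 473.8 µg/L.

474 µg/L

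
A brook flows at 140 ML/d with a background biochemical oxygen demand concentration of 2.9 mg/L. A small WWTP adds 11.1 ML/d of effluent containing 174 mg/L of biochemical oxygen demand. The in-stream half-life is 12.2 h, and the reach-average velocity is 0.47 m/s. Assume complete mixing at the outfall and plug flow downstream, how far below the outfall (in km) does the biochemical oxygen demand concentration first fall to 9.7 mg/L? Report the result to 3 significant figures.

Conservation of mass: C = (140.0·2.900 + 11.10·174.0) / 151.1 = 2337/151.1 = 15.47 mg/L.
Half-life 12.2 h → k = ln 2 / 12.2 = 0.05682 h⁻¹ = 1.364 d⁻¹.
Set 15.47·exp(−k·t) = 9.7 → t = ln(15.47/9.7)/k = 29570 s = 8.215 h.
Distance = v·t = 0.47·29570 = 13900 m = 13.90 km.

13.9 km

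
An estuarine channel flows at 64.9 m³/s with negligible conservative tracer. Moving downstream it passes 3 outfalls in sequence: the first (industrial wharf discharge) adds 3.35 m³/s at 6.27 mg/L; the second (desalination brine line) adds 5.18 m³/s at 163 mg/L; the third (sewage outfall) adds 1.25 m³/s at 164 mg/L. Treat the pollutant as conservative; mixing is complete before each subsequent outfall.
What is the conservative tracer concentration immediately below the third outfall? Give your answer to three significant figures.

Outfall 1: combined Q = 68.25 m³/s; C = (64.90·0 + 3.350·6.270)/68.25 = 0.3078 mg/L.
Outfall 2: combined Q = 73.43 m³/s; C = (68.25·0.3078 + 5.180·163.0)/73.43 = 11.78 mg/L.
Outfall 3: combined Q = 74.68 m³/s; C = (73.43·11.78 + 1.250·164.0)/74.68 = 14.33 mg/L.

14.3 mg/L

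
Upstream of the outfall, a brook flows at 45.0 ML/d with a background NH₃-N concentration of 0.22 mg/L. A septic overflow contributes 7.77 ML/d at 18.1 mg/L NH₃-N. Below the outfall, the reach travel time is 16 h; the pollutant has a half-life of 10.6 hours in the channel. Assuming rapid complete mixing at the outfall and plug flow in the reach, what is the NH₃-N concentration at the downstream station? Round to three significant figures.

1.00 mg/L

Flow-weighted average: C = (45.00·0.2200 + 7.770·18.10) / 52.77 = 150.5/52.77 = 2.853 mg/L.
Half-life 10.6 h → k = ln 2 / 10.6 = 0.06539 h⁻¹ = 1.569 d⁻¹.
First-order decay: C = 2.853·exp(−k·t) = 2.853·0.3512 = 1.002 mg/L.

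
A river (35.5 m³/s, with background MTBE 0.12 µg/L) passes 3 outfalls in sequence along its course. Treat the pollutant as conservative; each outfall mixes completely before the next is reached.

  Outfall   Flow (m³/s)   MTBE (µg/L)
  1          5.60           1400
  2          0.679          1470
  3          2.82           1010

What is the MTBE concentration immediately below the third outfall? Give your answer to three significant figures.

Below outfall 1: Q → 41.10 m³/s, C = (35.50·0.1200 + 5.600·1400)/41.10 = 190.9 µg/L.
Below outfall 2: Q → 41.78 m³/s, C = (41.10·190.9 + 0.6790·1470)/41.78 = 211.6 µg/L.
Below outfall 3: Q → 44.60 m³/s, C = (41.78·211.6 + 2.820·1010)/44.60 = 262.1 µg/L.

262 µg/L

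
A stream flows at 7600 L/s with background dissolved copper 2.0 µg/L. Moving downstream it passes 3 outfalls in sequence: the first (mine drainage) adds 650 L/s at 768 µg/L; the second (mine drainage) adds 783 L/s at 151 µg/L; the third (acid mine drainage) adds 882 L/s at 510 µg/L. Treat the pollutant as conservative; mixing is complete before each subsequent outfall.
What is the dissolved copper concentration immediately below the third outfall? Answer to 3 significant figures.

Below outfall 1: Q → 8250 L/s, C = (7600·2.000 + 650.0·768.0)/8250 = 62.35 µg/L.
Below outfall 2: Q → 9033 L/s, C = (8250·62.35 + 783.0·151.0)/9033 = 70.04 µg/L.
Below outfall 3: Q → 9915 L/s, C = (9033·70.04 + 882.0·510.0)/9915 = 109.2 µg/L.

109 µg/L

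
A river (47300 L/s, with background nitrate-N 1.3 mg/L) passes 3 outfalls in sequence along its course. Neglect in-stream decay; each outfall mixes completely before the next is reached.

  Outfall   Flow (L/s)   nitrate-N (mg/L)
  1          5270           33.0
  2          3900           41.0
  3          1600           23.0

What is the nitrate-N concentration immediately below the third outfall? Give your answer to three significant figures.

7.44 mg/L

Outfall 1: combined Q = 52570 L/s; C = (47300·1.300 + 5270·33.00)/52570 = 4.478 mg/L.
Outfall 2: combined Q = 56470 L/s; C = (52570·4.478 + 3900·41.00)/56470 = 7.000 mg/L.
Outfall 3: combined Q = 58070 L/s; C = (56470·7.000 + 1600·23.00)/58070 = 7.441 mg/L.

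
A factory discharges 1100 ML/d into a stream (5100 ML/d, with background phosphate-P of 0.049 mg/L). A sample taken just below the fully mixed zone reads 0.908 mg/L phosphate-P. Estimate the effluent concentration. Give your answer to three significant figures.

Mass balance: 5100·0.04900 + 1100·Cₑ = 6200·0.9080
→ Cₑ = (6200·0.9080 − 5100·0.04900) / 1100 = 4.891 mg/L.

4.89 mg/L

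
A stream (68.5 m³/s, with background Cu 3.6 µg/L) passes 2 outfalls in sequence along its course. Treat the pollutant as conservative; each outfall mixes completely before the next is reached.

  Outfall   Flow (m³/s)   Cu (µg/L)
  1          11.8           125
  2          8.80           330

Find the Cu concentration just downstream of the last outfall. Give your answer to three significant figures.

After outfall 1: Q = 68.50 + 11.80 = 80.30 m³/s; C = (68.50·3.600 + 11.80·125.0)/80.30 = 21.44 µg/L.
After outfall 2: Q = 80.30 + 8.800 = 89.10 m³/s; C = (80.30·21.44 + 8.800·330.0)/89.10 = 51.91 µg/L.

51.9 µg/L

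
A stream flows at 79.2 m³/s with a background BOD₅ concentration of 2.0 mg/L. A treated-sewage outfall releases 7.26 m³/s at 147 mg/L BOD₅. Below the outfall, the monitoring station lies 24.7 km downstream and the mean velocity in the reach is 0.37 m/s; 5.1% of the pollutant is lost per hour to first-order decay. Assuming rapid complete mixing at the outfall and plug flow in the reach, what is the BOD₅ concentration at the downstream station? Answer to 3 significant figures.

5.37 mg/L

Mass balance: C = (79.20·2.000 + 7.260·147.0) / 86.46 = 1226/86.46 = 14.18 mg/L.
Travel time t = 24.7·1000 / 0.37 = 66760 s = 18.54 h.
5.1%/h lost → k = −ln(1 − 0.051) = 0.05235 h⁻¹.
After decay, C = 14.18 × e^(−kt) = 14.18 × 0.3788 = 5.370 mg/L.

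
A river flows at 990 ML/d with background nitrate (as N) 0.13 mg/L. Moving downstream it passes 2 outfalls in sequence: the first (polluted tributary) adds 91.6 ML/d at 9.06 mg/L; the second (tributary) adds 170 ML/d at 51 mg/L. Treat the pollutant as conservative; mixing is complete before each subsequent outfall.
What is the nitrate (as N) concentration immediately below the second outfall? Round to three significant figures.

7.69 mg/L

After outfall 1: Q = 990.0 + 91.60 = 1082 ML/d; C = (990.0·0.1300 + 91.60·9.060)/1082 = 0.8863 mg/L.
After outfall 2: Q = 1082 + 170.0 = 1252 ML/d; C = (1082·0.8863 + 170.0·51.00)/1252 = 7.693 mg/L.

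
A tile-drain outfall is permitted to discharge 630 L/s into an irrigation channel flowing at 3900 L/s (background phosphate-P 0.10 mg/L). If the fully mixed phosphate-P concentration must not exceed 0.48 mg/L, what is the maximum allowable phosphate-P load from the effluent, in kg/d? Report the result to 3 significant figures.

154 kg/d

Mass balance at the limit: 3900·0.1000 + 630.0·Cₑ = 4530·0.48 → Cₑ = 2.832 mg/L.
630.0 L/s = 0.6300 m³/s. Load = 0.6300 m³/s × 2.832 g/m³ × 86 400 s/d = 154.2 kg/d.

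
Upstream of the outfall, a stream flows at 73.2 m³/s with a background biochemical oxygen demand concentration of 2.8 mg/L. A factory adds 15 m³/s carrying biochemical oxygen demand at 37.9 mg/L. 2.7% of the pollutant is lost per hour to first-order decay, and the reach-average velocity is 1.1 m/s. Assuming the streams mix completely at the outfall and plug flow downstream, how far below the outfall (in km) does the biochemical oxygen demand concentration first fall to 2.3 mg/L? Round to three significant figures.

After mixing, C = (73.20·2.800 + 15.00·37.90) / 88.20 = 773.5/88.20 = 8.769 mg/L.
2.7%/h lost → k = −ln(1 − 0.027) = 0.02737 h⁻¹.
Set 8.769·exp(−k·t) = 2.3 → t = ln(8.769/2.3)/k = 176000 s = 48.90 h.
Distance = v·t = 1.1·176000 = 193600 m = 193.6 km.

194 km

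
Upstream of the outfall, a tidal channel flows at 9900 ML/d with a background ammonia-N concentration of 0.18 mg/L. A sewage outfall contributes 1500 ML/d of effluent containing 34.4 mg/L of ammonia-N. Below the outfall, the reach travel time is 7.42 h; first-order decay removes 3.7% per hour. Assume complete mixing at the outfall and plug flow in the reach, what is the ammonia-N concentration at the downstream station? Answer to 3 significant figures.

3.54 mg/L

Flow-weighted average: C = (9900·0.1800 + 1500·34.40) / 11400 = 53380/11400 = 4.683 mg/L.
3.7%/h lost → k = −ln(1 − 0.037) = 0.03770 h⁻¹.
Decay over the reach: 4.683·exp(−kt) = 4.683·0.7560 = 3.540 mg/L.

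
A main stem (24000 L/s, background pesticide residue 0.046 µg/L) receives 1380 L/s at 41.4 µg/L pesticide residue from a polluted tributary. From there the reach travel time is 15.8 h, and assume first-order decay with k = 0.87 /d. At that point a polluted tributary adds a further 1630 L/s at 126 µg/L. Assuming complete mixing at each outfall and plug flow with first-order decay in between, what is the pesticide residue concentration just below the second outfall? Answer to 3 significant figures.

8.82 µg/L

Mass balance: C = (24000·0.04600 + 1380·41.40) / 25380 = 58240/25380 = 2.295 µg/L; combined flow 25380 L/s.
Applying C = C₀e^(−kt): 2.295 × 0.5640 = 1.294 µg/L.
At the second outfall, C = (25380·1.294 + 1630·126.0) / (25380 + 1630) = 8.820 µg/L.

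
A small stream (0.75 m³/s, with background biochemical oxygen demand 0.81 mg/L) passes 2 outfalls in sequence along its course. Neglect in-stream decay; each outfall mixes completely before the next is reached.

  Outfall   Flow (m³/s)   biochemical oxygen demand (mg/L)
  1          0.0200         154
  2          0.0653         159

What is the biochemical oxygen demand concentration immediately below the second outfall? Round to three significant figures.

16.8 mg/L

Outfall 1: combined Q = 0.7700 m³/s; C = (0.7500·0.8100 + 0.02000·154.0)/0.7700 = 4.789 mg/L.
Outfall 2: combined Q = 0.8353 m³/s; C = (0.7700·4.789 + 0.06530·159.0)/0.8353 = 16.84 mg/L.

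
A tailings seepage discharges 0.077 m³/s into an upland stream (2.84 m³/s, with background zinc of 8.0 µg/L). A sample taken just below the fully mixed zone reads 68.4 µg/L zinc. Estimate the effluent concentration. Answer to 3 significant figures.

2300 µg/L

Mass balance: 2.840·8.000 + 0.07700·Cₑ = 2.917·68.40
→ Cₑ = (2.917·68.40 − 2.840·8.000) / 0.07700 = 2296 µg/L.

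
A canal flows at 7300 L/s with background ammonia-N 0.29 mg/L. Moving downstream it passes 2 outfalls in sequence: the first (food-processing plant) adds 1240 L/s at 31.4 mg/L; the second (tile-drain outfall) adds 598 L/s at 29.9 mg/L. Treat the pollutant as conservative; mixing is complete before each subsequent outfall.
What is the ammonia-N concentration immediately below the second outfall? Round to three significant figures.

6.45 mg/L

Below outfall 1: Q → 8540 L/s, C = (7300·0.2900 + 1240·31.40)/8540 = 4.807 mg/L.
Below outfall 2: Q → 9138 L/s, C = (8540·4.807 + 598.0·29.90)/9138 = 6.449 mg/L.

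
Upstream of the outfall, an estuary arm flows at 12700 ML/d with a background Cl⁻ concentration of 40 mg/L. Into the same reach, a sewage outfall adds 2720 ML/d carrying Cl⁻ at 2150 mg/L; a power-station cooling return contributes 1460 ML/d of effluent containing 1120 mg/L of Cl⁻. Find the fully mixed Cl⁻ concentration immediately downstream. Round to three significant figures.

Flow-weighted average: C = (12700·40.00 + 2720·2150 + 1460·1120) / 16880 = 7991000/16880 = 473.4 mg/L.

473 mg/L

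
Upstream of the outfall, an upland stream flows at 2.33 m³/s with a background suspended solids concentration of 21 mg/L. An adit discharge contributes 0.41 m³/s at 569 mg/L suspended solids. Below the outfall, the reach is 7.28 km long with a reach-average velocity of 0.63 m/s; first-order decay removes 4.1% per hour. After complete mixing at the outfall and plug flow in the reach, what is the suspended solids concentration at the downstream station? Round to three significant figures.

Mixed concentration C = ΣQC/ΣQ = (2.330·21.00 + 0.4100·569.0) / 2.740 = 282.2/2.740 = 103.0 mg/L.
Travel time t = 7.28·1000 / 0.63 = 11560 s = 3.210 h.
4.1%/h lost → k = −ln(1 − 0.041) = 0.04186 h⁻¹.
Decay over the reach: 103.0·exp(−kt) = 103.0·0.8743 = 90.05 mg/L.

90.0 mg/L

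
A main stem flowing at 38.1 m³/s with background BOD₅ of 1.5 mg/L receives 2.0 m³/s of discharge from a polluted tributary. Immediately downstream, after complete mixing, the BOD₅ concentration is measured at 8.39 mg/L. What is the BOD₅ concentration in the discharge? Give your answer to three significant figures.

140 mg/L

Mass balance: 38.10·1.500 + 2.000·Cₑ = 40.10·8.390
→ Cₑ = (40.10·8.390 − 38.10·1.500) / 2.000 = 139.6 mg/L.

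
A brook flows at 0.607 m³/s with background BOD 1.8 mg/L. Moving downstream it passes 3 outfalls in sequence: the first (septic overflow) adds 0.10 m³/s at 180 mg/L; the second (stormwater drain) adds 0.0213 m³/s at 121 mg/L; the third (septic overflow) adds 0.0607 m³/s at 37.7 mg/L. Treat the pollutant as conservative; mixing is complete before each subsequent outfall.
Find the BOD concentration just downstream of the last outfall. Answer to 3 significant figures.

30.4 mg/L

Below outfall 1: Q → 0.7070 m³/s, C = (0.6070·1.800 + 0.1000·180.0)/0.7070 = 27.01 mg/L.
Below outfall 2: Q → 0.7283 m³/s, C = (0.7070·27.01 + 0.02130·121.0)/0.7283 = 29.75 mg/L.
Below outfall 3: Q → 0.7890 m³/s, C = (0.7283·29.75 + 0.06070·37.70)/0.7890 = 30.37 mg/L.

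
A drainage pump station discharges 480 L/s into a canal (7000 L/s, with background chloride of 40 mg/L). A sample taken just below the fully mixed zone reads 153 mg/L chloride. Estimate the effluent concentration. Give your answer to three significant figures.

1800 mg/L

Mass balance: 7000·40.00 + 480.0·Cₑ = 7480·153.0
→ Cₑ = (7480·153.0 − 7000·40.00) / 480.0 = 1801 mg/L.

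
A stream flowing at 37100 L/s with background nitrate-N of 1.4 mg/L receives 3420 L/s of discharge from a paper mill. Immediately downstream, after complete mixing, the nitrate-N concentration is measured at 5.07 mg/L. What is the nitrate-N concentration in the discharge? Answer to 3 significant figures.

44.9 mg/L

Mass balance: 37100·1.400 + 3420·Cₑ = 40520·5.070
→ Cₑ = (40520·5.070 − 37100·1.400) / 3420 = 44.88 mg/L.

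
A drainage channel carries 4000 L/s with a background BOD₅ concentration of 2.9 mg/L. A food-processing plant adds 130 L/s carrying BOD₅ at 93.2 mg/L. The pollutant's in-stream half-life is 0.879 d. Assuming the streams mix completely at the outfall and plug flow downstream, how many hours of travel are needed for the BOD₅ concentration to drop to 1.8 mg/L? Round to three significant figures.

Mass balance: C = (4000·2.900 + 130.0·93.20) / 4130 = 23720/4130 = 5.742 mg/L.
Half-life 0.879 d → k = ln 2 / 0.879 = 0.7886 d⁻¹.
5.742·exp(−k·t) = 1.8 → t = ln(5.742/1.8)/k = 127100 s = 35.31 h.

35.3 h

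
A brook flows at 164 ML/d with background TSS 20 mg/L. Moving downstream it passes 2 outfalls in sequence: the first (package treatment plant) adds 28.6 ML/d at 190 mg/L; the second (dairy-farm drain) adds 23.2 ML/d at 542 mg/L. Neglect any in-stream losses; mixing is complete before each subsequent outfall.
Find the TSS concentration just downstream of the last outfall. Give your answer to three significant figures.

Outfall 1: combined Q = 192.6 ML/d; C = (164.0·20.00 + 28.60·190.0)/192.6 = 45.24 mg/L.
Outfall 2: combined Q = 215.8 ML/d; C = (192.6·45.24 + 23.20·542.0)/215.8 = 98.65 mg/L.

98.6 mg/L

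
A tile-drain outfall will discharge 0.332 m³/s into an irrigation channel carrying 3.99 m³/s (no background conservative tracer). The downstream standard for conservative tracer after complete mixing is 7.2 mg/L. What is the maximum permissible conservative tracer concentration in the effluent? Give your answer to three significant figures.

At the limit, (Qr·Cr + Qe·Cₑ)/(Qr + Qe) = 7.2:
Cₑ = (4.322·7.2 − 3.990·0) / 0.3320 = 93.73 mg/L.

93.7 mg/L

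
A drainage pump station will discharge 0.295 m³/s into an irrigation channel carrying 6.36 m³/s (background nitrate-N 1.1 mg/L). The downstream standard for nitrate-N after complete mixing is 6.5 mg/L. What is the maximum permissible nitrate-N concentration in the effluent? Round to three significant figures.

At the limit, (Qr·Cr + Qe·Cₑ)/(Qr + Qe) = 6.5:
Cₑ = (6.655·6.5 − 6.360·1.100) / 0.2950 = 122.9 mg/L.

123 mg/L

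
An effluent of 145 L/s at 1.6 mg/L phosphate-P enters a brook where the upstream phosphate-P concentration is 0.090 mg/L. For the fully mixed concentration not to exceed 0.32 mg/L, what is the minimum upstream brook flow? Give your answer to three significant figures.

Set C_mix = 0.32: (Q·0.09000 + 145.0·1.600) / (Q + 145.0) = 0.32
→ Q = 145.0·(1.600 − 0.32)/(0.32 − 0.09000) = 807.0 L/s.

807 L/s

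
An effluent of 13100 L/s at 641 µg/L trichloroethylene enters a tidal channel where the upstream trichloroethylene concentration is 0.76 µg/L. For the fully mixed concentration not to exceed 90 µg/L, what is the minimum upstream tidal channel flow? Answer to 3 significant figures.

Set C_mix = 90: (Q·0.7600 + 13100·641.0) / (Q + 13100) = 90
→ Q = 13100·(641.0 − 90)/(90 − 0.7600) = 80880 L/s.

80900 L/s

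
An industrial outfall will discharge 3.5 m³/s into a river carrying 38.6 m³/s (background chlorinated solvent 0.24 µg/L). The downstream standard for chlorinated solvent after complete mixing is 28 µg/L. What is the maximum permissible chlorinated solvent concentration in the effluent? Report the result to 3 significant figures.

At the limit, (Qr·Cr + Qe·Cₑ)/(Qr + Qe) = 28:
Cₑ = (42.10·28 − 38.60·0.2400) / 3.500 = 334.2 µg/L.

334 µg/L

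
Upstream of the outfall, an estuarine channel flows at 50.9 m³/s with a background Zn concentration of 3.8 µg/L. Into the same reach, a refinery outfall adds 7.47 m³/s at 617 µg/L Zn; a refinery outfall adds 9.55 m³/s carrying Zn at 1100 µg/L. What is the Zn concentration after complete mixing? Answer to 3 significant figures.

225 µg/L

Mass balance: C = (50.90·3.800 + 7.470·617.0 + 9.550·1100) / 67.92 = 15310/67.92 = 225.4 µg/L.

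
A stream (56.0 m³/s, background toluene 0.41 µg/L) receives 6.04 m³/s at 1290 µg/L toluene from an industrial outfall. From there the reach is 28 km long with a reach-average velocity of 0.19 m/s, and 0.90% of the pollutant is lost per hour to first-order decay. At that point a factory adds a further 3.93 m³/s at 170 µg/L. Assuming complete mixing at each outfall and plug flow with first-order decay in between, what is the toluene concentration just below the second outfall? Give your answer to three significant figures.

91.9 µg/L

Flow-weighted average: C = (56.00·0.4100 + 6.040·1290) / 62.04 = 7815/62.04 = 126.0 µg/L; combined flow 62.04 m³/s.
Travel time t = 28·1000 / 0.19 = 147400 s = 40.94 h.
0.90%/h lost → k = −ln(1 − 0.009) = 0.009041 h⁻¹.
Applying C = C₀e^(−kt): 126.0 × 0.6907 = 87.00 µg/L.
Second outfall: C = (62.04·87.00 + 3.930·170.0)/65.97 = 91.94 µg/L.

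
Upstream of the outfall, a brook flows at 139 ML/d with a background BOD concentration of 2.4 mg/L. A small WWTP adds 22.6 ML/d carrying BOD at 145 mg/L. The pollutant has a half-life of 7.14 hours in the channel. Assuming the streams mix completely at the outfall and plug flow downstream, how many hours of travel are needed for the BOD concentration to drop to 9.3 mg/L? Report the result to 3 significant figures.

After mixing, C = (139.0·2.400 + 22.60·145.0) / 161.6 = 3611/161.6 = 22.34 mg/L.
Half-life 7.14 h → k = ln 2 / 7.14 = 0.09708 h⁻¹ = 2.330 d⁻¹.
22.34·exp(−k·t) = 9.3 → t = ln(22.34/9.3)/k = 32500 s = 9.029 h.

9.03 h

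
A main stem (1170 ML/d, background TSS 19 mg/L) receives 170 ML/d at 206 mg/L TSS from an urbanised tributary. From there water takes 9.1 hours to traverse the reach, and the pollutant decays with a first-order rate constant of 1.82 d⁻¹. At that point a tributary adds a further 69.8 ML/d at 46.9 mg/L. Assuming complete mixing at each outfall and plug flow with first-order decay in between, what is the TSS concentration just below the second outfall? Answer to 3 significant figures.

Mass balance: C = (1170·19.00 + 170.0·206.0) / 1340 = 57250/1340 = 42.72 mg/L; combined flow 1340 ML/d.
First-order decay: C = 42.72·exp(−k·t) = 42.72·0.5015 = 21.43 mg/L.
Second outfall: C = (1340·21.43 + 69.80·46.90)/1410 = 22.69 mg/L.

22.7 mg/L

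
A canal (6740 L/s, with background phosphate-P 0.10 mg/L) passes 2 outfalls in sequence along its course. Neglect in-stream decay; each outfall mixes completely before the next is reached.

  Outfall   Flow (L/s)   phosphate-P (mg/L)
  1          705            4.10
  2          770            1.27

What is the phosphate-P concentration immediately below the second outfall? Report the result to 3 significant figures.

0.553 mg/L

Outfall 1: combined Q = 7445 L/s; C = (6740·0.1000 + 705.0·4.100)/7445 = 0.4788 mg/L.
Outfall 2: combined Q = 8215 L/s; C = (7445·0.4788 + 770.0·1.270)/8215 = 0.5529 mg/L.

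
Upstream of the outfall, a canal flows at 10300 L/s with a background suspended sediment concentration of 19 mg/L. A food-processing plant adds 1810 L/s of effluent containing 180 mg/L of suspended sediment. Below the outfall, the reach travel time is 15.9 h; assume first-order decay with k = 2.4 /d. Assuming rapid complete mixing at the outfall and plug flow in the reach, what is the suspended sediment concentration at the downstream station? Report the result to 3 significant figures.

Mass balance: C = (10300·19.00 + 1810·180.0) / 12110 = 521500/12110 = 43.06 mg/L.
Applying C = C₀e^(−kt): 43.06 × 0.2039 = 8.782 mg/L.

8.78 mg/L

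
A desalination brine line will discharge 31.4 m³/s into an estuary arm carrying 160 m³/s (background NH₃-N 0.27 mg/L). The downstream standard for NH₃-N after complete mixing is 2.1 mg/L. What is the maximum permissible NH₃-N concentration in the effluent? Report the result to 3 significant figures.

11.4 mg/L

At the limit, (Qr·Cr + Qe·Cₑ)/(Qr + Qe) = 2.1:
Cₑ = (191.4·2.1 − 160.0·0.2700) / 31.40 = 11.42 mg/L.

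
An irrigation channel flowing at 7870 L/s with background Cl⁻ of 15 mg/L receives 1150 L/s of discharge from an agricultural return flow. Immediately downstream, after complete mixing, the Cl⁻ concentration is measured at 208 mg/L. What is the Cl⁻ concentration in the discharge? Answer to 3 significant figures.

1530 mg/L

Mass balance: 7870·15.00 + 1150·Cₑ = 9020·208.0
→ Cₑ = (9020·208.0 − 7870·15.00) / 1150 = 1529 mg/L.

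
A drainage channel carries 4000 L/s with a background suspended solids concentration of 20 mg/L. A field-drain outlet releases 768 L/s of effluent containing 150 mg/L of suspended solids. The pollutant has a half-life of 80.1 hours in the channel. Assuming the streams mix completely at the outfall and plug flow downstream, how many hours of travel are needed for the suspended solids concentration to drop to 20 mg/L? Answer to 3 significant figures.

82.8 h

Conservation of mass: C = (4000·20.00 + 768.0·150.0) / 4768 = 195200/4768 = 40.94 mg/L.
Half-life 80.1 h → k = ln 2 / 80.1 = 0.008654 h⁻¹ = 0.2077 d⁻¹.
40.94·exp(−k·t) = 20 → t = ln(40.94/20)/k = 298000 s = 82.78 h.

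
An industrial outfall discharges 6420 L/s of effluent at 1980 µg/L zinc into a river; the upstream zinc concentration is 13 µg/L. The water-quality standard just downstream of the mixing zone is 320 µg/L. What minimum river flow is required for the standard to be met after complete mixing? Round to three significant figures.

Set C_mix = 320: (Q·13.00 + 6420·1980) / (Q + 6420) = 320
→ Q = 6420·(1980 − 320)/(320 − 13.00) = 34710 L/s.

34700 L/s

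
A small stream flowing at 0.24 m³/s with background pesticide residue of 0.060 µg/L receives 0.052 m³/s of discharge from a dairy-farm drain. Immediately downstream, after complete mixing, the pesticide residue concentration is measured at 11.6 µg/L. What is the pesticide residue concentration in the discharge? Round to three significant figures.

64.9 µg/L

Mass balance: 0.2400·0.06000 + 0.05200·Cₑ = 0.2920·11.60
→ Cₑ = (0.2920·11.60 − 0.2400·0.06000) / 0.05200 = 64.86 µg/L.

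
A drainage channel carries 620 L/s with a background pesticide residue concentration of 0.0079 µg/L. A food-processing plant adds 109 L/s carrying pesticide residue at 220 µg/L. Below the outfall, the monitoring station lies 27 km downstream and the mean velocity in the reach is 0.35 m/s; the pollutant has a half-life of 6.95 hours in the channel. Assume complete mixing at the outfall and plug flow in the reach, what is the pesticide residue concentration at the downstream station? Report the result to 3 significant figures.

Mixed concentration C = ΣQC/ΣQ = (620.0·0.007900 + 109.0·220.0) / 729.0 = 23980/729.0 = 32.90 µg/L.
Travel time t = 27·1000 / 0.35 = 77140 s = 21.43 h.
Half-life 6.95 h → k = ln 2 / 6.95 = 0.09973 h⁻¹ = 2.394 d⁻¹.
First-order decay: C = 32.90·exp(−k·t) = 32.90·0.1180 = 3.882 µg/L.

3.88 µg/L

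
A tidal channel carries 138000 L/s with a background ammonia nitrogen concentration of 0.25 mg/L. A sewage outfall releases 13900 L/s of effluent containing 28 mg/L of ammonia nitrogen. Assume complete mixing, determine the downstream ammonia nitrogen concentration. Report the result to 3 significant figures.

Mixed concentration C = ΣQC/ΣQ = (138000·0.2500 + 13900·28.00) / 151900 = 423700/151900 = 2.789 mg/L.

2.79 mg/L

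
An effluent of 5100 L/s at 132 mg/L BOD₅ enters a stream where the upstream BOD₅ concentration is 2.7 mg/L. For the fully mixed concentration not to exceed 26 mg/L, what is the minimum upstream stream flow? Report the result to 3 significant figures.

Set C_mix = 26: (Q·2.700 + 5100·132.0) / (Q + 5100) = 26
→ Q = 5100·(132.0 − 26)/(26 − 2.700) = 23200 L/s.

23200 L/s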